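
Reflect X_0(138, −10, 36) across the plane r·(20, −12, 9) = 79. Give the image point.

(-62, 110, -54)

n = (20, −12, 9), |n|² = 625, n·X_0 − 79 = 3125, so t = 3125/625 = 5.
Foot F = X_0 − 5·n = (38, 50, −9); the reflection is 2F − X_0 = (−62, 110, −54).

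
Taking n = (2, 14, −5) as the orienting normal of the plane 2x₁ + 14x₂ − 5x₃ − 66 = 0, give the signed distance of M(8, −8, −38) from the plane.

n·M − 66 = 28.
|n| = 15, so the signed distance is 28/15.

28/15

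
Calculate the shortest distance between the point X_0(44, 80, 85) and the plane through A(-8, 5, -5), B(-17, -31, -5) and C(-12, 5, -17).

3

AB = (-9, -36, 0) and AC = (-4, 0, -12), so a normal is n = AB × AC = (432, -108, -144).
Then n·(44, 80, 85) - (-3276) = 1404.
|n| = √(186624 + 11664 + 20736) = 468, so the distance is |1404|/468 = 3.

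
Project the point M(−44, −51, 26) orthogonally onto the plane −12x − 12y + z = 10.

The perpendicular from M has direction n = (−12, −12, 1): r = (−44, −51, 26) + μ(−12, −12, 1).
Substitute into the plane: n·(M + μn) = 10 gives 1166 + 289μ = 10, so μ = -4.
Foot = (−44, −51, 26) + (-4)·(−12, −12, 1) = (4, −3, 22).

(4, -3, 22)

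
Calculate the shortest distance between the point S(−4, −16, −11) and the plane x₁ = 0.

4

Normal vector n = (1, 0, 0), and n·(−4, −16, −11) − 0 = −4.
|n| = √(1 + 0 + 0) = 1, so the distance is |-4|/1 = 4.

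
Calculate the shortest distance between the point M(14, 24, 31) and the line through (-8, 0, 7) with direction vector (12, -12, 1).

2√409

Direction vector d = (12, -12, 1).
AP = (22, 24, 24), and AP × d = (312, 266, -552).
|AP × d|² = 472804 and |d|² = 289, so the distance is √(472804/289) = √1636 = 2√409.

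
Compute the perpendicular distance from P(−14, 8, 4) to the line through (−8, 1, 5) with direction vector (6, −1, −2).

Direction vector d = (6, −1, −2).
AP = (−6, 7, −1); AP·d = -41, |AP|² = 86, |d|² = 41.
distance² = |AP|² − (AP·d)²/|d|² = 86 − 1681/41 = 45, so the distance is 3√5.

3√5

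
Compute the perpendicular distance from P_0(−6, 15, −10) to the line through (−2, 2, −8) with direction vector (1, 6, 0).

Direction vector d = (1, 6, 0).
AP = (−4, 13, −2); AP·d = 74, |AP|² = 189, |d|² = 37.
distance² = |AP|² − (AP·d)²/|d|² = 189 − 5476/37 = 41, so the distance is √41.

√41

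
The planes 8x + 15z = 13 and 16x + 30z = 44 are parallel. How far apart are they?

Divide the second equation by 2 to match normals: 8x + 15z = 22.
With common normal n = (8, 0, 15) (|n| = 17), the distance is |13 − 22|/|n| = 9/17.

9/17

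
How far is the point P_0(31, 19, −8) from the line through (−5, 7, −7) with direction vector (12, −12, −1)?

24√2

Direction vector d = (12, −12, −1).
AP = (36, 12, −1), and AP × d = (−24, 24, −576).
|AP × d|² = 332928 and |d|² = 289, so the distance is √(332928/289) = √1152 = 24√2.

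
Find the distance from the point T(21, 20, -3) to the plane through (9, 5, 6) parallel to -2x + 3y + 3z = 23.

6/√22

Parallel planes share the normal n = (-2, 3, 3); since (9, 5, 6) lies on the plane, its equation is -2x + 3y + 3z = 15.
Then n·(21, 20, -3) - 15 = -6.
|n| = √(4 + 9 + 9) = √22, so the distance is |-6|/√22 = 3√22/11.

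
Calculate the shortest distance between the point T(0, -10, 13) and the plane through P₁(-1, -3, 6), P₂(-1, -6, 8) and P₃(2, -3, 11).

P₁P₂ = (0, -3, 2) and P₁P₃ = (3, 0, 5), so a normal is n = P₁P₂ × P₁P₃ = (-15, 6, 9).
Then n·(0, -10, 13) - 51 = 6.
|n| = √(225 + 36 + 81) = 3√38, so the distance is |6|/(3√38) = √38/19.

2/√38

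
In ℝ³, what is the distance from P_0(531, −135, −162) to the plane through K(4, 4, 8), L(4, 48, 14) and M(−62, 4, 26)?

7

KL = (0, 44, 6) and KM = (−66, 0, 18), so a normal is n = KL × KM = (792, −396, 2904).
Then n·(531, −135, −162) − 24816 = −21252.
|n| = √(627264 + 156816 + 8433216) = 3036, so the distance is |-21252|/3036 = 7.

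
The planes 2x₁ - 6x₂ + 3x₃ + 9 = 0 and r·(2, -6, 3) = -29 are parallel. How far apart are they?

With common normal n = (2, -6, 3) (|n| = 7), the distance is |(-9) − (-29)|/|n| = 20/7.

20/7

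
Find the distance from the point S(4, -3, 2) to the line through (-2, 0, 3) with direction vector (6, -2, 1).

√5

Direction vector d = (6, -2, 1).
AP = (6, -3, -1), and AP × d = (-5, -12, 6).
|AP × d|² = 205 and |d|² = 41, so the distance is √(205/41) = √5.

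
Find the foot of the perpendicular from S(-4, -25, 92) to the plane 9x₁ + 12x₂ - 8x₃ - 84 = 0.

n = (9, 12, -8), |n|² = 289, and n·S − 84 = -1156.
t = -1156/289 = -4, so the foot is S − t·n = (-4, -25, 92) − (-4)·(9, 12, -8) = (32, 23, 60).

(32, 23, 60)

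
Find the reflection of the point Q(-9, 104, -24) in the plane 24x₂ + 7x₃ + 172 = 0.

(-9, -88, -80)

With n = (0, 24, 7), the signed offset is (n·Q − (-172))/|n|² = 2500/625 = 4.
Q' = Q − 2t·n = (-9, 104, -24) − 8·(0, 24, 7) = (-9, -88, -80).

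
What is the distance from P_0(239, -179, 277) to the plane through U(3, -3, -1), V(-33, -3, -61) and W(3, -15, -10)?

UV = (-36, 0, -60) and UW = (0, -12, -9), so a normal is n = UV × UW = (-720, -324, 432).
d = |(-720)·239 + (-324)·(-179) + 432·277 − (-1620)| / √(518400 + 104976 + 186624) = |7200| / 900 = 8.

8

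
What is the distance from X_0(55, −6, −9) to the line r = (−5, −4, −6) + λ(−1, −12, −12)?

Direction vector d = (−1, −12, −12).
AP = (60, −2, −3), and AP × d = (−12, 723, −722).
|AP × d|² = 1044157 and |d|² = 289, so the distance is √(1044157/289) = √3613.

√3613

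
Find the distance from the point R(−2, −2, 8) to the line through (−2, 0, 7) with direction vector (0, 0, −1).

Direction vector d = (0, 0, −1).
AP = (0, −2, 1); AP·d = -1, |AP|² = 5, |d|² = 1.
distance² = |AP|² − (AP·d)²/|d|² = 5 − 1/1 = 4, so the distance is 2.

2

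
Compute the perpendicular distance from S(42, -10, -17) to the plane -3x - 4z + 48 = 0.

Normal vector n = (-3, 0, -4), and n·(42, -10, -17) - (-48) = -10.
|n| = √(9 + 0 + 16) = 5, so the distance is |-10|/5 = 2.

2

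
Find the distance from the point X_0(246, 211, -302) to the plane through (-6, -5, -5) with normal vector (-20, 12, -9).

9

The plane has equation n·(r − (-6, -5, -5)) = 0, i.e. n·r = 105.
n = (-20, 12, -9); n·P − 105 = 225; |n| = 25; distance = 225/25 = 9.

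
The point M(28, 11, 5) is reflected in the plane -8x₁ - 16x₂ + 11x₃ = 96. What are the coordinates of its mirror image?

With n = (-8, -16, 11), the signed offset is (n·M − 96)/|n|² = -441/441 = -1.
M' = M − 2t·n = (28, 11, 5) − (-2)·(-8, -16, 11) = (12, -21, 27).

(12, -21, 27)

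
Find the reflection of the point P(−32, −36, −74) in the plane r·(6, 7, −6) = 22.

(-328/11, -368/11, -838/11)

With n = (6, 7, −6), the signed offset is (n·P − 22)/|n|² = -22/121 = -2/11.
P' = P − 2t·n = (−32, −36, −74) − (-4/11)·(6, 7, −6) = (−328/11, −368/11, −838/11).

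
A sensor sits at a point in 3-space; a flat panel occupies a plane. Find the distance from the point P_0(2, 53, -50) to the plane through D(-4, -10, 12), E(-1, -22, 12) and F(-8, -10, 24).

DE = (3, -12, 0) and DF = (-4, 0, 12), so a normal is n = DE × DF = (-144, -36, -48).
n = (-144, -36, -48); n·P − 360 = -156; |n| = 156; distance = 156/156 = 1.

1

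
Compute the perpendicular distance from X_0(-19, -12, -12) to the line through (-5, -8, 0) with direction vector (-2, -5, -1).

2√59

Direction vector d = (-2, -5, -1).
AP = (-14, -4, -12); AP·d = 60, |AP|² = 356, |d|² = 30.
distance² = |AP|² − (AP·d)²/|d|² = 356 − 3600/30 = 236, so the distance is 2√59.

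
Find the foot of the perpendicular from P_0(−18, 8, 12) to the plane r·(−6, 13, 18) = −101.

n = (−6, 13, 18), |n|² = 529, and n·P_0 − (-101) = 529.
t = 529/529 = 1, so the foot is P_0 − t·n = (−18, 8, 12) − 1·(−6, 13, 18) = (−12, −5, −6).

(-12, -5, -6)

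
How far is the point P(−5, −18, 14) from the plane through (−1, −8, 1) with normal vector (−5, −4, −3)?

The plane has equation n·(r − (−1, −8, 1)) = 0, i.e. n·r = 34.
n = (−5, −4, −3); n·P − 34 = 21; |n| = 5√2; distance = 21/(5√2).

21√2/10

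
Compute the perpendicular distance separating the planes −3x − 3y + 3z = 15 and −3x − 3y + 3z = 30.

5√3/3

With common normal n = (−3, −3, 3) (|n| = 3√3), the distance is |15 − 30|/|n| = 15/(3√3) = 5/√3.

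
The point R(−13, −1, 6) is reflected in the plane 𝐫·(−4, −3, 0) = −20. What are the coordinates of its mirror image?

n = (−4, −3, 0), |n|² = 25, n·R − (-20) = 75, so t = 75/25 = 3.
Foot F = R − 3·n = (−1, 8, 6); the reflection is 2F − R = (11, 17, 6).

(11, 17, 6)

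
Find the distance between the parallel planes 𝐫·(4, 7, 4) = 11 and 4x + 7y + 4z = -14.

Both planes have normal n = (4, 7, 4), |n| = 9. Any point on the first plane is at distance |(-14) − 11|/|n| = 25/9 from the second.

25/9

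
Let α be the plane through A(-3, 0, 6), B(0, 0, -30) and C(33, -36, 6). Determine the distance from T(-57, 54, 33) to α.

AB = (3, 0, -36) and AC = (36, -36, 0), so a normal is n = AB × AC = (-1296, -1296, -108).
n = (-1296, -1296, -108); n·P − 3240 = -2916; |n| = 1836; distance = 2916/1836 = 27/17.

27/17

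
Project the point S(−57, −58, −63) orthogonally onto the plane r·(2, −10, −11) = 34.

The perpendicular from S has direction n = (2, −10, −11): r = (−57, −58, −63) + t(2, −10, −11).
Substitute into the plane: n·(S + tn) = 34 gives 1159 + 225t = 34, so t = -5.
Foot = (−57, −58, −63) + (-5)·(2, −10, −11) = (−67, −8, −8).

(-67, -8, -8)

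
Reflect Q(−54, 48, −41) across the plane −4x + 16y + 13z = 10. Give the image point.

With n = (−4, 16, 13), the signed offset is (n·Q − 10)/|n|² = 441/441 = 1.
Q' = Q − 2t·n = (−54, 48, −41) − 2·(−4, 16, 13) = (−46, 16, −67).

(-46, 16, -67)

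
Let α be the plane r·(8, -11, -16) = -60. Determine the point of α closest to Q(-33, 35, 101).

The perpendicular from Q has direction n = (8, -11, -16): r = (-33, 35, 101) + μ(8, -11, -16).
Substitute into the plane: n·(Q + μn) = -60 gives -2265 + 441μ = -60, so μ = 5.
Foot = (-33, 35, 101) + 5·(8, -11, -16) = (7, -20, 21).

(7, -20, 21)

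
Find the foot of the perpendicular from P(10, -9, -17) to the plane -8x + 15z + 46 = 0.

(2, -9, -2)

n = (-8, 0, 15), |n|² = 289, and n·P − (-46) = -289.
t = -289/289 = -1, so the foot is P − t·n = (10, -9, -17) − (-1)·(-8, 0, 15) = (2, -9, -2).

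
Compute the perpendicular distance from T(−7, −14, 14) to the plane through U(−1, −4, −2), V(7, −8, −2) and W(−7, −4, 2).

4/√29

UV = (8, −4, 0) and UW = (−6, 0, 4), so a normal is n = UV × UW = (−16, −32, −24).
d = |(-16)·(-7) + (-32)·(-14) + (-24)·14 − 192| / √(256 + 1024 + 576) = |32| / (8√29) = 4√29/29.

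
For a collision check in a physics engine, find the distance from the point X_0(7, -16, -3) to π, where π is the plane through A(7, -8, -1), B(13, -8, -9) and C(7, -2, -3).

7√26/13

AB = (6, 0, -8) and AC = (0, 6, -2), so a normal is n = AB × AC = (48, 12, 36).
d = |48·7 + 12·(-16) + 36·(-3) − 204| / √(2304 + 144 + 1296) = |-168| / (12√26) = 7√26/13.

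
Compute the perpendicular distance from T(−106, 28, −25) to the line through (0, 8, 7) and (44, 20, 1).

2√1049

A direction vector is d = (44, 12, −6).
AP = (−106, 20, −32), and AP × d = (264, −2044, −2152).
|AP × d|² = 8878736 and |d|² = 2116, so the distance is √(8878736/2116) = √4196 = 2√1049.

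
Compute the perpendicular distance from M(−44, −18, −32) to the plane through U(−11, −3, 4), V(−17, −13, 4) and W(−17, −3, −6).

UV = (−6, −10, 0) and UW = (−6, 0, −10), so a normal is n = UV × UW = (100, −60, −60).
n = (100, −60, −60); n·P − (-1160) = -240; |n| = 20√43; distance = 240/(20√43) = 12√43/43.

12/√43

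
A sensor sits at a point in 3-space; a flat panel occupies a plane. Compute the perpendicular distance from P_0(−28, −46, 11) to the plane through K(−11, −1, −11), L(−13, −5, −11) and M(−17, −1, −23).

11√6/6

KL = (−2, −4, 0) and KM = (−6, 0, −12), so a normal is n = KL × KM = (48, −24, −24).
n = (48, −24, −24); n·P − (-240) = -264; |n| = 24√6; distance = 264/(24√6) = 11√6/6.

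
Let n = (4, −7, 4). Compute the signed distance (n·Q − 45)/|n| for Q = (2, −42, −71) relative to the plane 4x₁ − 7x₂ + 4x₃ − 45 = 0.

-3

n·Q − 45 = -27.
|n| = 9, so the signed distance is -27/9 = -3.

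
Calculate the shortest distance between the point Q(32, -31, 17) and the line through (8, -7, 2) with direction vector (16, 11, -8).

9√17

Direction vector d = (16, 11, -8).
AP = (24, -24, 15); AP·d = 0, |AP|² = 1377, |d|² = 441.
distance² = |AP|² − (AP·d)²/|d|² = 1377 − 0/441 = 1377, so the distance is 9√17.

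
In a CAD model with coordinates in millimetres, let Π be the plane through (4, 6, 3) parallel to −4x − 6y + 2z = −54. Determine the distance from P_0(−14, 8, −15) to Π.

6√14/7

Parallel planes share the normal n = (−4, −6, 2); since (4, 6, 3) lies on the plane, its equation is −4x − 6y + 2z = -46.
Then n·(−14, 8, −15) − (−46) = 24.
|n| = √(16 + 36 + 4) = 2√14, so the distance is |24|/(2√14) = 6√14/7.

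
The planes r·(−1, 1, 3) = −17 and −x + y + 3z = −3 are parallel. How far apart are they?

Both planes have normal n = (−1, 1, 3), |n| = √11. Any point on the first plane is at distance |(-3) − (-17)|/|n| = 14/√11 = 14√11/11 from the second.

14√11/11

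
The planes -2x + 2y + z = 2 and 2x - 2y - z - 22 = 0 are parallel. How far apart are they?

Divide the second equation by -1 to match normals: -2x + 2y + z = -22.
Both planes have normal n = (-2, 2, 1), |n| = 3. Any point on the first plane is at distance |(-22) − 2|/|n| = 24/3 = 8 from the second.

8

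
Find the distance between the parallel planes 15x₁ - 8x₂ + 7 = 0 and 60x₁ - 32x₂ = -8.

5/17

Divide the second equation by 4 to match normals: 15x₁ - 8x₂ = -2.
With common normal n = (15, -8, 0) (|n| = 17), the distance is |(-7) − (-2)|/|n| = 5/17.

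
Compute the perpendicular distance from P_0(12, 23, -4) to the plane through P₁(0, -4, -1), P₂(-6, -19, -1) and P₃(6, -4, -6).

P₁P₂ = (-6, -15, 0) and P₁P₃ = (6, 0, -5), so a normal is n = P₁P₂ × P₁P₃ = (75, -30, 90).
Then n·(12, 23, -4) - 30 = -180.
|n| = √(5625 + 900 + 8100) = 15√65, so the distance is |-180|/(15√65) = 12/√65.

12√65/65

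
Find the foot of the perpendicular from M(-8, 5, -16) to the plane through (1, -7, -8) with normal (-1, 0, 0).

n = (-1, 0, 0), |n|² = 1, and n·M − (-1) = 9.
t = 9/1 = 9, so the foot is M − t·n = (-8, 5, -16) − 9·(-1, 0, 0) = (1, 5, -16).

(1, 5, -16)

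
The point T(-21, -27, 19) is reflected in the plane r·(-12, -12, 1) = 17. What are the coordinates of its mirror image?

n = (-12, -12, 1), |n|² = 289, n·T − 17 = 578, so t = 578/289 = 2.
Foot F = T − 2·n = (3, -3, 17); the reflection is 2F − T = (27, 21, 15).

(27, 21, 15)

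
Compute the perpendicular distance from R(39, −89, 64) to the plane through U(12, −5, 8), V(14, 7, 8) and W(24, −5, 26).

UV = (2, 12, 0) and UW = (12, 0, 18), so a normal is n = UV × UW = (216, −36, −144).
n = (216, −36, −144); n·P − 1620 = 792; |n| = 36√53; distance = 792/(36√53) = 22√53/53.

22√53/53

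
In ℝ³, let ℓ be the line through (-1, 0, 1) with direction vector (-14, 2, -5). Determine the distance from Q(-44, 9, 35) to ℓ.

Direction vector d = (-14, 2, -5).
AP = (-43, 9, 34); AP·d = 450, |AP|² = 3086, |d|² = 225.
distance² = |AP|² − (AP·d)²/|d|² = 3086 − 202500/225 = 2186, so the distance is √2186.

√2186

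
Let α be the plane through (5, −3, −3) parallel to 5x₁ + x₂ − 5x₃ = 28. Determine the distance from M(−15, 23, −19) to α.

Parallel planes share the normal n = (5, 1, −5); since (5, −3, −3) lies on the plane, its equation is 5x₁ + x₂ − 5x₃ = 37.
n = (5, 1, −5); n·P − 37 = 6; |n| = √51; distance = 6/√51 = 2√51/17.

2√51/17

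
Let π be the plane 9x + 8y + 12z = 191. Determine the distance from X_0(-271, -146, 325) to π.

6

n = (9, 8, 12); n·P − 191 = 102; |n| = 17; distance = 102/17 = 6.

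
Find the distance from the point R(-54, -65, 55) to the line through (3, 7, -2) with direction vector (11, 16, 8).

3√857

Direction vector d = (11, 16, 8).
AP = (-57, -72, 57), and AP × d = (-1488, 1083, -120).
|AP × d|² = 3401433 and |d|² = 441, so the distance is √(3401433/441) = √7713 = 3√857.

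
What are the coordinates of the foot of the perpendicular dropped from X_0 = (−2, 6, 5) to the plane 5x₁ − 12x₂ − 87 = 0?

The perpendicular from X_0 has direction n = (5, −12, 0): r = (−2, 6, 5) + μ(5, −12, 0).
Substitute into the plane: n·(X_0 + μn) = 87 gives -82 + 169μ = 87, so μ = 1.
Foot = (−2, 6, 5) + 1·(5, −12, 0) = (3, −6, 5).

(3, -6, 5)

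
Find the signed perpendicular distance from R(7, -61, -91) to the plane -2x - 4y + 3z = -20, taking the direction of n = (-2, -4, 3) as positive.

-23/√29

n·R − (-20) = -23.
|n| = √29, so the signed distance is -23/√29.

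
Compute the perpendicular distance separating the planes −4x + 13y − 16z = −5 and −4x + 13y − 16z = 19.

8/7

Both planes have normal n = (−4, 13, −16), |n| = 21. Any point on the first plane is at distance |19 − (-5)|/|n| = 24/21 = 8/7 from the second.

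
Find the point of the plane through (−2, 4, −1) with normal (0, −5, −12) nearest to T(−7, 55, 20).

n = (0, −5, −12), |n|² = 169, and n·T − (-8) = -507.
t = -507/169 = -3, so the foot is T − t·n = (−7, 55, 20) − (-3)·(0, −5, −12) = (−7, 40, −16).

(-7, 40, -16)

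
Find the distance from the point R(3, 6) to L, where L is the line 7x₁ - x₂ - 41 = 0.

13√2/5

d = |7·3 + (-1)·6 − 41| / √(49 + 1) = |-26|/(5√2) = 13√2/5.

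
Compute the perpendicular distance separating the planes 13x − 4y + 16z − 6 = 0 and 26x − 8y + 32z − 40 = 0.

2/3

Divide the second equation by 2 to match normals: 13x − 4y + 16z = 20.
With common normal n = (13, −4, 16) (|n| = 21), the distance is |6 − 20|/|n| = 14/21 = 2/3.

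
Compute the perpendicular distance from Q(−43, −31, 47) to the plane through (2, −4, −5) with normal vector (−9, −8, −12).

The plane has equation n·(r − (2, −4, −5)) = 0, i.e. n·r = 74.
n = (−9, −8, −12); n·P − 74 = -3; |n| = 17; distance = 3/17.

3/17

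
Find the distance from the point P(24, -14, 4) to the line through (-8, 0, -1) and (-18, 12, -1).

A direction vector is d = (-10, 12, 0).
AP = (32, -14, 5); AP·d = -488, |AP|² = 1245, |d|² = 244.
distance² = |AP|² − (AP·d)²/|d|² = 1245 − 238144/244 = 269, so the distance is √269.

√269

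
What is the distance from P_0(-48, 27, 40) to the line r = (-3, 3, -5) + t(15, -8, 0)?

Direction vector d = (15, -8, 0).
AP = (-45, 24, 45); AP·d = -867, |AP|² = 4626, |d|² = 289.
distance² = |AP|² − (AP·d)²/|d|² = 4626 − 751689/289 = 2025, so the distance is 45.

45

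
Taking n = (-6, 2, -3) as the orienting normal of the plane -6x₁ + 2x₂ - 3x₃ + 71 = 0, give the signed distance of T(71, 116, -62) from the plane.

9

n·T − (-71) = 63.
|n| = 7, so the signed distance is 63/7 = 9.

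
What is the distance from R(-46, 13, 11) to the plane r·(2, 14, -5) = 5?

2

d = |2·(-46) + 14·13 + (-5)·11 − 5| / √(4 + 196 + 25) = |30| / 15 = 2.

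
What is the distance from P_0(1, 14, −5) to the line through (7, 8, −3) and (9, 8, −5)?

2√17

A direction vector is d = (2, 0, −2).
AP = (−6, 6, −2), and AP × d = (−12, −16, −12).
|AP × d|² = 544 and |d|² = 8, so the distance is √(544/8) = √68 = 2√17.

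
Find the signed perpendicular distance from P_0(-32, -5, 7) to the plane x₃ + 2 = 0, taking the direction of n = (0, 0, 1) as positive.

9

n·P_0 − (-2) = 9.
|n| = 1, so the signed distance is 9/1 = 9.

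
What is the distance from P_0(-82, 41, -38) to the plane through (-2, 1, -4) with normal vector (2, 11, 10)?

4

The plane has equation n·(r − (-2, 1, -4)) = 0, i.e. n·r = -33.
Then n·(-82, 41, -38) - (-33) = -60.
|n| = √(4 + 121 + 100) = 15, so the distance is |-60|/15 = 4.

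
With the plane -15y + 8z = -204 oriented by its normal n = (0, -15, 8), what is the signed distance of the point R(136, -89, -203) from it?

n·R − (-204) = -85.
|n| = 17, so the signed distance is -85/17 = -5.

-5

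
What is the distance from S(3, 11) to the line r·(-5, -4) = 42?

The normal to the line is n = (-5, -4) with |n| = √41.
|n·S − 42| = |-59 − 42| = 101, so the distance is 101/√41.

101/√41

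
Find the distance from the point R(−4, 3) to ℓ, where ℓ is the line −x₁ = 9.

5

The normal to the line is n = (−1, 0) with |n| = 1.
|n·R − 9| = |4 − 9| = 5, so the distance is 5/1 = 5.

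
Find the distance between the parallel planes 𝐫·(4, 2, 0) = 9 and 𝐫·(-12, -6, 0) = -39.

2√5/5

Divide the second equation by -3 to match normals: 4x₁ + 2x₂ = 13.
Both planes have normal n = (4, 2, 0), |n| = 2√5. Any point on the first plane is at distance |13 − 9|/|n| = 4/(2√5) = 2√5/5 from the second.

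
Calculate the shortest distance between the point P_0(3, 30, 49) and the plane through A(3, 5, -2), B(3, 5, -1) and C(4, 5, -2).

25

AB = (0, 0, 1) and AC = (1, 0, 0), so a normal is n = AB × AC = (0, 1, 0).
Then n·(3, 30, 49) - 5 = 25.
|n| = √(0 + 1 + 0) = 1, so the distance is |25|/1 = 25.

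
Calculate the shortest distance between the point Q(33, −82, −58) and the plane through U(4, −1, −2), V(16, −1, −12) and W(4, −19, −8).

UV = (12, 0, −10) and UW = (0, −18, −6), so a normal is n = UV × UW = (−180, 72, −216).
Then n·(33, −82, −58) − (−360) = 1044.
|n| = √(32400 + 5184 + 46656) = 36√65, so the distance is |1044|/(36√65) = 29√65/65.

29/√65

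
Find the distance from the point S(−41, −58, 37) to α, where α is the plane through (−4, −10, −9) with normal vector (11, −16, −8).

1/3

The plane has equation n·(r − (−4, −10, −9)) = 0, i.e. n·r = 188.
Then n·(−41, −58, 37) − 188 = −7.
|n| = √(121 + 256 + 64) = 21, so the distance is |-7|/21 = 1/3.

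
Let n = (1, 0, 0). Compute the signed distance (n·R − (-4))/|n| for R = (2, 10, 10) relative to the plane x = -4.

n·R − (-4) = 6.
|n| = 1, so the signed distance is 6/1 = 6.

6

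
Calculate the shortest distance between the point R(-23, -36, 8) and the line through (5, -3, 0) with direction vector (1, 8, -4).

√641

Direction vector d = (1, 8, -4).
AP = (-28, -33, 8), and AP × d = (68, -104, -191).
|AP × d|² = 51921 and |d|² = 81, so the distance is √(51921/81) = √641.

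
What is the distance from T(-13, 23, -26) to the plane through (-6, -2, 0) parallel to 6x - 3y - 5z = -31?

Parallel planes share the normal n = (6, -3, -5); since (-6, -2, 0) lies on the plane, its equation is 6x - 3y - 5z = -30.
Then n·(-13, 23, -26) - (-30) = 13.
|n| = √(36 + 9 + 25) = √70, so the distance is |13|/√70 = 13√70/70.

13√70/70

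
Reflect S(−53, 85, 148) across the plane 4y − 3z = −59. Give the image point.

n = (0, 4, −3), |n|² = 25, n·S − (-59) = -45, so t = -45/25 = -9/5.
Foot F = S − (-9/5)·n = (−53, 461/5, 713/5); the reflection is 2F − S = (−53, 497/5, 686/5).

(-53, 497/5, 686/5)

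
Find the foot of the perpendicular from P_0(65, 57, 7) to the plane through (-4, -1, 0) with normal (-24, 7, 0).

n = (-24, 7, 0), |n|² = 625, and n·P_0 − 89 = -1250.
t = -1250/625 = -2, so the foot is P_0 − t·n = (65, 57, 7) − (-2)·(-24, 7, 0) = (17, 71, 7).

(17, 71, 7)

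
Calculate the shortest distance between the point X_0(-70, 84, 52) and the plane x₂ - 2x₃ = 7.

27√5/5

n = (0, 1, -2); n·P − 7 = -27; |n| = √5; distance = 27/√5 = 27√5/5.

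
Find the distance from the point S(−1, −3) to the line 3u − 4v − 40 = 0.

The normal to the line is n = (3, −4) with |n| = 5.
|n·S − 40| = |9 − 40| = 31, so the distance is 31/5.

31/5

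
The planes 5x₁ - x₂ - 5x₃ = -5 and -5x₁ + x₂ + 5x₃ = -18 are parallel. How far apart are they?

23/√51

Divide the second equation by -1 to match normals: 5x₁ - x₂ - 5x₃ = 18.
With common normal n = (5, -1, -5) (|n| = √51), the distance is |(-5) − 18|/|n| = 23/√51 = 23√51/51.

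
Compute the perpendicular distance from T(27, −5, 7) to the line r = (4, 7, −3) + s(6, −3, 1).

√37

Direction vector d = (6, −3, 1).
AP = (23, −12, 10); AP·d = 184, |AP|² = 773, |d|² = 46.
distance² = |AP|² − (AP·d)²/|d|² = 773 − 33856/46 = 37, so the distance is √37.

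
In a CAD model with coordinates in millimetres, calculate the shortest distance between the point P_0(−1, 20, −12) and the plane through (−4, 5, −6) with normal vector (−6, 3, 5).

The plane has equation n·(r − (−4, 5, −6)) = 0, i.e. n·r = 9.
d = |(-6)·(-1) + 3·20 + 5·(-12) − 9| / √(36 + 9 + 25) = |-3| / √70 = 3/√70.

3√70/70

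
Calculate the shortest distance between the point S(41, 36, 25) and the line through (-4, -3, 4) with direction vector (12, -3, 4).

3√274

Direction vector d = (12, -3, 4).
AP = (45, 39, 21), and AP × d = (219, 72, -603).
|AP × d|² = 416754 and |d|² = 169, so the distance is √(416754/169) = √2466 = 3√274.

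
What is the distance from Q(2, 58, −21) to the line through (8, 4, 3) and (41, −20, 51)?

42

A direction vector is d = (33, −24, 48).
AP = (−6, 54, −24), and AP × d = (2016, −504, −1638).
|AP × d|² = 7001316 and |d|² = 3969, so the distance is √(7001316/3969) = √1764 = 42.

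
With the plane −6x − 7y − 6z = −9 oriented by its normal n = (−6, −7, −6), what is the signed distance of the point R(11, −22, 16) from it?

1/11

n·R − (-9) = 1.
|n| = 11, so the signed distance is 1/11.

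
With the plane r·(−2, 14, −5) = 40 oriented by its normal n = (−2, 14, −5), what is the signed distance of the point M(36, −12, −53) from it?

n·M − 40 = -15.
|n| = 15, so the signed distance is -15/15 = -1.

-1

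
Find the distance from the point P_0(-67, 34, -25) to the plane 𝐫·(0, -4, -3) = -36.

5

d = |(-4)·34 + (-3)·(-25) − (-36)| / √(0 + 16 + 9) = |-25| / 5 = 5.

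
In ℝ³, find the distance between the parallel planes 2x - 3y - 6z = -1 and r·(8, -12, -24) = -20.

4/7

Divide the second equation by 4 to match normals: 2x - 3y - 6z = -5.
Both planes have normal n = (2, -3, -6), |n| = 7. Any point on the first plane is at distance |(-5) − (-1)|/|n| = 4/7 from the second.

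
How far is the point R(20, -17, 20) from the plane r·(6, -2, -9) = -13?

13/11

Normal vector n = (6, -2, -9), and n·(20, -17, 20) - (-13) = -13.
|n| = √(36 + 4 + 81) = 11, so the distance is |-13|/11 = 13/11.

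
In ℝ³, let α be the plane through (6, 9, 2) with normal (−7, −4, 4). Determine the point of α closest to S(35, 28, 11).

n = (−7, −4, 4), |n|² = 81, and n·S − (-70) = -243.
t = -243/81 = -3, so the foot is S − t·n = (35, 28, 11) − (-3)·(−7, −4, 4) = (14, 16, 23).

(14, 16, 23)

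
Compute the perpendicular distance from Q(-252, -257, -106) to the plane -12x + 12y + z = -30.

n = (-12, 12, 1); n·P − (-30) = -136; |n| = 17; distance = 136/17 = 8.

8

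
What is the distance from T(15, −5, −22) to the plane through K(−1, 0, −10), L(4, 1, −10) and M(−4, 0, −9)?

KL = (5, 1, 0) and KM = (−3, 0, 1), so a normal is n = KL × KM = (1, −5, 3).
Then n·(15, −5, −22) − (−31) = 5.
|n| = √(1 + 25 + 9) = √35, so the distance is |5|/√35 = 5/√35.

5/√35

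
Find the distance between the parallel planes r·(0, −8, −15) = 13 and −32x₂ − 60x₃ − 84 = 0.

8/17

Divide the second equation by 4 to match normals: −8x₂ − 15x₃ = 21.
Both planes have normal n = (0, −8, −15), |n| = 17. Any point on the first plane is at distance |21 − 13|/|n| = 8/17 from the second.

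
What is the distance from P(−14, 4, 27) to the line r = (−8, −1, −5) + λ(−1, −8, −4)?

Direction vector d = (−1, −8, −4).
AP = (−6, 5, 32); AP·d = -162, |AP|² = 1085, |d|² = 81.
distance² = |AP|² − (AP·d)²/|d|² = 1085 − 26244/81 = 761, so the distance is √761.

√761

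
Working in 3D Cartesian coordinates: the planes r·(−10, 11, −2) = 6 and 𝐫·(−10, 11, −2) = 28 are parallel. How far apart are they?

22/15

Both planes have normal n = (−10, 11, −2), |n| = 15. Any point on the first plane is at distance |28 − 6|/|n| = 22/15 from the second.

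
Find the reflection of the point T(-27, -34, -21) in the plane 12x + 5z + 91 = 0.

(21, -34, -1)

n = (12, 0, 5), |n|² = 169, n·T − (-91) = -338, so t = -338/169 = -2.
Foot F = T − (-2)·n = (-3, -34, -11); the reflection is 2F − T = (21, -34, -1).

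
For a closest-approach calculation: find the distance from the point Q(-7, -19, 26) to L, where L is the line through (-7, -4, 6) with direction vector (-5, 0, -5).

5√17

Direction vector d = (-5, 0, -5).
AP = (0, -15, 20); AP·d = -100, |AP|² = 625, |d|² = 50.
distance² = |AP|² − (AP·d)²/|d|² = 625 − 10000/50 = 425, so the distance is 5√17.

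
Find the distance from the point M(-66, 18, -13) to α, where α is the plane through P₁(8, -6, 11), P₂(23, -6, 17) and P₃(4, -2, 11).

20/√33

P₁P₂ = (15, 0, 6) and P₁P₃ = (-4, 4, 0), so a normal is n = P₁P₂ × P₁P₃ = (-24, -24, 60).
n = (-24, -24, 60); n·P − 612 = -240; |n| = 12√33; distance = 240/(12√33) = 20√33/33.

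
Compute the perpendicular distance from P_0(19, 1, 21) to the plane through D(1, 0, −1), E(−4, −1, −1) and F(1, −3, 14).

DE = (−5, −1, 0) and DF = (0, −3, 15), so a normal is n = DE × DF = (−15, 75, 15).
n = (−15, 75, 15); n·P − (-30) = 135; |n| = 45√3; distance = 135/(45√3) = √3.

√3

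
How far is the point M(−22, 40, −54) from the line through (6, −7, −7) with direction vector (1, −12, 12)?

17√2

Direction vector d = (1, −12, 12).
AP = (−28, 47, −47), and AP × d = (0, 289, 289).
|AP × d|² = 167042 and |d|² = 289, so the distance is √(167042/289) = √578 = 17√2.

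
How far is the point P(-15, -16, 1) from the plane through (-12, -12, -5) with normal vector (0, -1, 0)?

The plane has equation n·(r − (-12, -12, -5)) = 0, i.e. n·r = 12.
Then n·(-15, -16, 1) - 12 = 4.
|n| = √(0 + 1 + 0) = 1, so the distance is |4|/1 = 4.

4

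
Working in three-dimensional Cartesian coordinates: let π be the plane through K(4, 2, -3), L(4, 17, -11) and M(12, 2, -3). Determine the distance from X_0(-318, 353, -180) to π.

KL = (0, 15, -8) and KM = (8, 0, 0), so a normal is n = KL × KM = (0, -64, -120).
d = |(-64)·353 + (-120)·(-180) − 232| / √(0 + 4096 + 14400) = |-1224| / 136 = 9.

9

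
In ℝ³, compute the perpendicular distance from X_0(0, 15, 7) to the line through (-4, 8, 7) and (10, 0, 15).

A direction vector is d = (14, -8, 8).
AP = (4, 7, 0), and AP × d = (56, -32, -130).
|AP × d|² = 21060 and |d|² = 324, so the distance is √(21060/324) = √65.

√65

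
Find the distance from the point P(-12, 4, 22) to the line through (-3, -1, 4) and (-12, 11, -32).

3√29

A direction vector is d = (-9, 12, -36).
AP = (-9, 5, 18), and AP × d = (-396, -486, -63).
|AP × d|² = 396981 and |d|² = 1521, so the distance is √(396981/1521) = √261 = 3√29.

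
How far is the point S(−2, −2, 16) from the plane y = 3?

d = |1·(-2) − 3| / √(0 + 1 + 0) = |-5| / 1 = 5.

5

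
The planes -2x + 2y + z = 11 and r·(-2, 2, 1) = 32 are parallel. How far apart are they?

Both planes have normal n = (-2, 2, 1), |n| = 3. Any point on the first plane is at distance |32 − 11|/|n| = 21/3 = 7 from the second.

7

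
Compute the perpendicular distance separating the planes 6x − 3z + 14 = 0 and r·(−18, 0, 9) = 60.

Divide the second equation by -3 to match normals: 6x − 3z = -20.
Both planes have normal n = (6, 0, −3), |n| = 3√5. Any point on the first plane is at distance |(-20) − (-14)|/|n| = 6/(3√5) = 2√5/5 from the second.

2/√5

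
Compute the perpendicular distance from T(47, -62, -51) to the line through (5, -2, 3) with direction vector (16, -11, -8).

6√34

Direction vector d = (16, -11, -8).
AP = (42, -60, -54); AP·d = 1764, |AP|² = 8280, |d|² = 441.
distance² = |AP|² − (AP·d)²/|d|² = 8280 − 3111696/441 = 1224, so the distance is 6√34.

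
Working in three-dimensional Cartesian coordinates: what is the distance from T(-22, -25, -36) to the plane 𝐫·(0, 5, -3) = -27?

5√34/17

n = (0, 5, -3); n·P − (-27) = 10; |n| = √34; distance = 10/√34 = 5√34/17.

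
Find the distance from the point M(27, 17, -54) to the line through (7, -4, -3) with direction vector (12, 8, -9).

Direction vector d = (12, 8, -9).
AP = (20, 21, -51), and AP × d = (219, -432, -92).
|AP × d|² = 243049 and |d|² = 289, so the distance is √(243049/289) = √841 = 29.

29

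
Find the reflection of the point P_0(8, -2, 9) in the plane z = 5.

With n = (0, 0, 1), the signed offset is (n·P_0 − 5)/|n|² = 4/1 = 4.
P_0' = P_0 − 2t·n = (8, -2, 9) − 8·(0, 0, 1) = (8, -2, 1).

(8, -2, 1)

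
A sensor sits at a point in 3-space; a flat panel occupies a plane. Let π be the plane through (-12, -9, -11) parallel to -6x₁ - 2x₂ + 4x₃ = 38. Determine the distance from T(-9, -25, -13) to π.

3√14/14

Parallel planes share the normal n = (-6, -2, 4); since (-12, -9, -11) lies on the plane, its equation is -6x₁ - 2x₂ + 4x₃ = 46.
d = |(-6)·(-9) + (-2)·(-25) + 4·(-13) − 46| / √(36 + 4 + 16) = |6| / (2√14) = 3√14/14.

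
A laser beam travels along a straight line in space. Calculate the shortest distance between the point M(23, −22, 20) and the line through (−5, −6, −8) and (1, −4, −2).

A direction vector is d = (6, 2, 6).
AP = (28, −16, 28); AP·d = 304, |AP|² = 1824, |d|² = 76.
distance² = |AP|² − (AP·d)²/|d|² = 1824 − 92416/76 = 608, so the distance is 4√38.

4√38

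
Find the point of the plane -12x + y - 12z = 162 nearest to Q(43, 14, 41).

(-5, 18, -7)

n = (-12, 1, -12), |n|² = 289, and n·Q − 162 = -1156.
t = -1156/289 = -4, so the foot is Q − t·n = (43, 14, 41) − (-4)·(-12, 1, -12) = (-5, 18, -7).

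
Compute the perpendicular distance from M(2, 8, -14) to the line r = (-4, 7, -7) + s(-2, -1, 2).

Direction vector d = (-2, -1, 2).
AP = (6, 1, -7), and AP × d = (-5, 2, -4).
|AP × d|² = 45 and |d|² = 9, so the distance is √(45/9) = √5.

√5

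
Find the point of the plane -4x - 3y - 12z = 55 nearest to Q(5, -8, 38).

n = (-4, -3, -12), |n|² = 169, and n·Q − 55 = -507.
t = -507/169 = -3, so the foot is Q − t·n = (5, -8, 38) − (-3)·(-4, -3, -12) = (-7, -17, 2).

(-7, -17, 2)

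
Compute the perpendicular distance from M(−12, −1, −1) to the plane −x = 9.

3

n = (−1, 0, 0); n·P − 9 = 3; |n| = 1; distance = 3/1 = 3.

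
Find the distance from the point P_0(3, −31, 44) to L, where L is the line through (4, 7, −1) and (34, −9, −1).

√3181

A direction vector is d = (30, −16, 0).
AP = (−1, −38, 45), and AP × d = (720, 1350, 1156).
|AP × d|² = 3677236 and |d|² = 1156, so the distance is √(3677236/1156) = √3181.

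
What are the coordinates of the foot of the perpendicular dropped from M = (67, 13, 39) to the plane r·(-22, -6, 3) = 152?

(1, -5, 48)

The perpendicular from M has direction n = (-22, -6, 3): r = (67, 13, 39) + t(-22, -6, 3).
Substitute into the plane: n·(M + tn) = 152 gives -1435 + 529t = 152, so t = 3.
Foot = (67, 13, 39) + 3·(-22, -6, 3) = (1, -5, 48).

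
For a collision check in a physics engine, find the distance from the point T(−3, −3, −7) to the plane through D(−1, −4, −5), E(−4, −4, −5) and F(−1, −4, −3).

1

DE = (−3, 0, 0) and DF = (0, 0, 2), so a normal is n = DE × DF = (0, 6, 0).
n = (0, 6, 0); n·P − (-24) = 6; |n| = 6; distance = 6/6 = 1.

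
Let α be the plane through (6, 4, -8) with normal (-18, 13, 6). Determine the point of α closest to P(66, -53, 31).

(12, -14, 49)

n = (-18, 13, 6), |n|² = 529, and n·P − (-104) = -1587.
t = -1587/529 = -3, so the foot is P − t·n = (66, -53, 31) − (-3)·(-18, 13, 6) = (12, -14, 49).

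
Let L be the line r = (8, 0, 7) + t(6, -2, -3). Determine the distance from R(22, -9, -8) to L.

Direction vector d = (6, -2, -3).
AP = (14, -9, -15), and AP × d = (-3, -48, 26).
|AP × d|² = 2989 and |d|² = 49, so the distance is √(2989/49) = √61.

√61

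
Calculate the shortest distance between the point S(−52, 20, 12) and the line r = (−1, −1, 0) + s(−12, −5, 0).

Direction vector d = (−12, −5, 0).
AP = (−51, 21, 12), and AP × d = (60, −144, 507).
|AP × d|² = 281385 and |d|² = 169, so the distance is √(281385/169) = √1665 = 3√185.

3√185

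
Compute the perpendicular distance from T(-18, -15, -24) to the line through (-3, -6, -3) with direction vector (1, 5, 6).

Direction vector d = (1, 5, 6).
AP = (-15, -9, -21); AP·d = -186, |AP|² = 747, |d|² = 62.
distance² = |AP|² − (AP·d)²/|d|² = 747 − 34596/62 = 189, so the distance is 3√21.

3√21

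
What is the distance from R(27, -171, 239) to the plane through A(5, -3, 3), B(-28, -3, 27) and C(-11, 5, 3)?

4

AB = (-33, 0, 24) and AC = (-16, 8, 0), so a normal is n = AB × AC = (-192, -384, -264).
Then n·(27, -171, 239) - (-600) = -2016.
|n| = √(36864 + 147456 + 69696) = 504, so the distance is |-2016|/504 = 4.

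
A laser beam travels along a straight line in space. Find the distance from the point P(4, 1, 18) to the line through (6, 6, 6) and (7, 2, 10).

A direction vector is d = (1, −4, 4).
AP = (−2, −5, 12); AP·d = 66, |AP|² = 173, |d|² = 33.
distance² = |AP|² − (AP·d)²/|d|² = 173 − 4356/33 = 41, so the distance is √41.

√41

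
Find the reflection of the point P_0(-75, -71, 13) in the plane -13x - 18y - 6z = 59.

(29, 73, 61)

n = (-13, -18, -6), |n|² = 529, n·P_0 − 59 = 2116, so t = 2116/529 = 4.
Foot F = P_0 − 4·n = (-23, 1, 37); the reflection is 2F − P_0 = (29, 73, 61).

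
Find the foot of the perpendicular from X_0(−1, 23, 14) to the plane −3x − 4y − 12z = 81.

The perpendicular from X_0 has direction n = (−3, −4, −12): r = (−1, 23, 14) + μ(−3, −4, −12).
Substitute into the plane: n·(X_0 + μn) = 81 gives -257 + 169μ = 81, so μ = 2.
Foot = (−1, 23, 14) + 2·(−3, −4, −12) = (−7, 15, −10).

(-7, 15, -10)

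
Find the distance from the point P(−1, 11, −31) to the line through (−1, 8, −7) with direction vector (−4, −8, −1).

3√65

Direction vector d = (−4, −8, −1).
AP = (0, 3, −24), and AP × d = (−195, 96, 12).
|AP × d|² = 47385 and |d|² = 81, so the distance is √(47385/81) = √585 = 3√65.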